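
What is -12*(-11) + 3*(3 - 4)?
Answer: 129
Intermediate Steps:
-12*(-11) + 3*(3 - 4) = 132 + 3*(-1) = 132 - 3 = 129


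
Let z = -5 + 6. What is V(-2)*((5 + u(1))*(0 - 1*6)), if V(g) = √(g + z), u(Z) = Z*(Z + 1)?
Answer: -42*I ≈ -42.0*I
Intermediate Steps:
u(Z) = Z*(1 + Z)
z = 1
V(g) = √(1 + g) (V(g) = √(g + 1) = √(1 + g))
V(-2)*((5 + u(1))*(0 - 1*6)) = √(1 - 2)*((5 + 1*(1 + 1))*(0 - 1*6)) = √(-1)*((5 + 1*2)*(0 - 6)) = I*((5 + 2)*(-6)) = I*(7*(-6)) = I*(-42) = -42*I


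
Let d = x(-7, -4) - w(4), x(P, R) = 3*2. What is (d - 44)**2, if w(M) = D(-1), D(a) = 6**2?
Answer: 5476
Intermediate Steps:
D(a) = 36
w(M) = 36
x(P, R) = 6
d = -30 (d = 6 - 1*36 = 6 - 36 = -30)
(d - 44)**2 = (-30 - 44)**2 = (-74)**2 = 5476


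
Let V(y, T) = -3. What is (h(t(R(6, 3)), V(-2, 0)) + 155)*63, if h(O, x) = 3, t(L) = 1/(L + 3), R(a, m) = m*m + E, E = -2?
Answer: 9954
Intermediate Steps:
R(a, m) = -2 + m² (R(a, m) = m*m - 2 = m² - 2 = -2 + m²)
t(L) = 1/(3 + L)
(h(t(R(6, 3)), V(-2, 0)) + 155)*63 = (3 + 155)*63 = 158*63 = 9954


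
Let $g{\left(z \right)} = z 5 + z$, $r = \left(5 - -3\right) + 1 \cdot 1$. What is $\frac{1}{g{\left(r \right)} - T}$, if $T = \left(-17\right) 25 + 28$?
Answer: $\frac{1}{451} \approx 0.0022173$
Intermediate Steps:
$r = 9$ ($r = \left(5 + 3\right) + 1 = 8 + 1 = 9$)
$g{\left(z \right)} = 6 z$ ($g{\left(z \right)} = 5 z + z = 6 z$)
$T = -397$ ($T = -425 + 28 = -397$)
$\frac{1}{g{\left(r \right)} - T} = \frac{1}{6 \cdot 9 - -397} = \frac{1}{54 + 397} = \frac{1}{451}$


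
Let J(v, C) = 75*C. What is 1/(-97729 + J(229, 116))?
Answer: -1/89029 ≈ -1.1232e-5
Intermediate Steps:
1/(-97729 + J(229, 116)) = 1/(-97729 + 75*116) = 1/(-97729 + 8700) = 1/(-89029) = -1/89029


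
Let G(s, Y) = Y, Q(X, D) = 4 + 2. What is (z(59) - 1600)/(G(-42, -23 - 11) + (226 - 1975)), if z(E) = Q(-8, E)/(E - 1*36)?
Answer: 36794/41009 ≈ 0.89722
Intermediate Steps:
Q(X, D) = 6
z(E) = 6/(-36 + E) (z(E) = 6/(E - 1*36) = 6/(E - 36) = 6/(-36 + E))
(z(59) - 1600)/(G(-42, -23 - 11) + (226 - 1975)) = (6/(-36 + 59) - 1600)/((-23 - 11) + (226 - 1975)) = (6/23 - 1600)/(-34 - 1749) = (6*(1/23) - 1600)/(-1783) = (6/23 - 1600)*(-1/1783) = -36794/23*(-1/1783) = 36794/41009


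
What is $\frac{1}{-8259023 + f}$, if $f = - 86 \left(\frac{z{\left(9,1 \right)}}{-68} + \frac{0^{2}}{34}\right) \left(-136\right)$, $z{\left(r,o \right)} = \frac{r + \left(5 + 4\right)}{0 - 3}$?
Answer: $- \frac{1}{8257991} \approx -1.2109 \cdot 10^{-7}$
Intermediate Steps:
$z{\left(r,o \right)} = -3 - \frac{r}{3}$ ($z{\left(r,o \right)} = \frac{r + 9}{-3} = \left(9 + r\right) \left(- \frac{1}{3}\right) = -3 - \frac{r}{3}$)
$f = 1032$ ($f = - 86 \left(\frac{-3 - 3}{-68} + \frac{0^{2}}{34}\right) \left(-136\right) = - 86 \left(\left(-3 - 3\right) \left(- \frac{1}{68}\right) + 0 \cdot \frac{1}{34}\right) \left(-136\right) = - 86 \left(\left(-6\right) \left(- \frac{1}{68}\right) + 0\right) \left(-136\right) = - 86 \left(\frac{3}{34} + 0\right) \left(-136\right) = \left(-86\right) \frac{3}{34} \left(-136\right) = \left(- \frac{129}{17}\right) \left(-136\right) = 1032$)
$\frac{1}{-8259023 + f} = \frac{1}{-8259023 + 1032} = \frac{1}{-8257991} = - \frac{1}{8257991}$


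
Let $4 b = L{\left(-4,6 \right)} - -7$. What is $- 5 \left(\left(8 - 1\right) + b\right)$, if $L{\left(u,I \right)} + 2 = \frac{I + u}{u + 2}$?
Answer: $-40$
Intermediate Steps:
$L{\left(u,I \right)} = -2 + \frac{I + u}{2 + u}$ ($L{\left(u,I \right)} = -2 + \frac{I + u}{u + 2} = -2 + \frac{I + u}{2 + u}$)
$b = 1$ ($b = \frac{\frac{-4 + 6 - -4}{2 - 4} - -7}{4} = \frac{\frac{-4 + 6 + 4}{-2} + 7}{4} = \frac{\left(- \frac{1}{2}\right) 6 + 7}{4} = \frac{-3 + 7}{4} = \frac{1}{4} \cdot 4 = 1$)
$- 5 \left(\left(8 - 1\right) + b\right) = - 5 \left(\left(8 - 1\right) + 1\right) = - 5 \left(7 + 1\right) = \left(-5\right) 8 = -40$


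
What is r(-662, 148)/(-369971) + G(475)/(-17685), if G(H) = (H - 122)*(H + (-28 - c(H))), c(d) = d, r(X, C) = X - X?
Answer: 9884/17685 ≈ 0.55889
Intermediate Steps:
r(X, C) = 0
G(H) = 3416 - 28*H (G(H) = (H - 122)*(H + (-28 - H)) = (-122 + H)*(-28) = 3416 - 28*H)
r(-662, 148)/(-369971) + G(475)/(-17685) = 0/(-369971) + (3416 - 28*475)/(-17685) = 0*(-1/369971) + (3416 - 13300)*(-1/17685) = 0 - 9884*(-1/17685) = 0 + 9884/17685 = 9884/17685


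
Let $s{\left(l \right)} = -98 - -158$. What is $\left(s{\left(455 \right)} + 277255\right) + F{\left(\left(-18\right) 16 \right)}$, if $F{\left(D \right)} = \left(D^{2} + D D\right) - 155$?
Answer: $443048$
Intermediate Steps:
$s{\left(l \right)} = 60$ ($s{\left(l \right)} = -98 + 158 = 60$)
$F{\left(D \right)} = -155 + 2 D^{2}$ ($F{\left(D \right)} = \left(D^{2} + D^{2}\right) - 155 = 2 D^{2} - 155 = -155 + 2 D^{2}$)
$\left(s{\left(455 \right)} + 277255\right) + F{\left(\left(-18\right) 16 \right)} = \left(60 + 277255\right) - \left(155 - 2 \left(\left(-18\right) 16\right)^{2}\right) = 277315 - \left(155 - 2 \left(-288\right)^{2}\right) = 277315 + \left(-155 + 2 \cdot 82944\right) = 277315 + \left(-155 + 165888\right) = 277315 + 165733 = 443048$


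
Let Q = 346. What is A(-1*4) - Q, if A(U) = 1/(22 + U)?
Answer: -6227/18 ≈ -345.94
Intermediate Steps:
A(-1*4) - Q = 1/(22 - 1*4) - 1*346 = 1/(22 - 4) - 346 = 1/18 - 346 = -6227/18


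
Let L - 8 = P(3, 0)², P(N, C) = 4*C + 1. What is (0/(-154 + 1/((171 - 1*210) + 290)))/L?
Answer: 0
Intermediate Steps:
P(N, C) = 1 + 4*C
L = 9 (L = 8 + (1 + 4*0)² = 8 + (1 + 0)² = 8 + 1² = 8 + 1 = 9)
(0/(-154 + 1/((171 - 1*210) + 290)))/L = (0/(-154 + 1/((171 - 1*210) + 290)))/9 = (0/(-154 + 1/((171 - 210) + 290)))*(⅑) = (0/(-154 + 1/(-39 + 290)))*(⅑) = (0/(-154 + 1/251))*(⅑) = (0/(-38653/251))*(⅑) = (0*(-251/38653))*(⅑) = 0*(⅑) = 0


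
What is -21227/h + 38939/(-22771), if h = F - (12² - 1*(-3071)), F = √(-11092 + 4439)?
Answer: 164465875459/33645382134 + 21227*I*√6653/10342878 ≈ 4.8882 + 0.1674*I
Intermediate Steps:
F = I*√6653 (F = √(-6653) = I*√6653 ≈ 81.566*I)
h = -3215 + I*√6653 (h = I*√6653 - (12² - 1*(-3071)) = I*√6653 - (144 + 3071) = I*√6653 - 1*3215 = I*√6653 - 3215 = -3215 + I*√6653 ≈ -3215.0 + 81.566*I)
-21227/h + 38939/(-22771) = -21227/(-3215 + I*√6653) + 38939/(-22771) = -21227/(-3215 + I*√6653) + 38939*(-1/22771) = -21227/(-3215 + I*√6653) - 38939/22771 = -38939/22771 - 21227/(-3215 + I*√6653)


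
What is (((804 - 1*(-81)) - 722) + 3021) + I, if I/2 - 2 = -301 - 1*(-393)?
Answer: 3372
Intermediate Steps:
I = 188 (I = 4 + 2*(-301 - 1*(-393)) = 4 + 2*(-301 + 393) = 4 + 2*92 = 4 + 184 = 188)
(((804 - 1*(-81)) - 722) + 3021) + I = (((804 - 1*(-81)) - 722) + 3021) + 188 = (((804 + 81) - 722) + 3021) + 188 = ((885 - 722) + 3021) + 188 = (163 + 3021) + 188 = 3184 + 188 = 3372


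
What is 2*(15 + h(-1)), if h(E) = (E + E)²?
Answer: 38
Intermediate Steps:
h(E) = 4*E² (h(E) = (2*E)² = 4*E²)
2*(15 + h(-1)) = 2*(15 + 4*(-1)²) = 2*(15 + 4*1) = 2*(15 + 4) = 2*19 = 38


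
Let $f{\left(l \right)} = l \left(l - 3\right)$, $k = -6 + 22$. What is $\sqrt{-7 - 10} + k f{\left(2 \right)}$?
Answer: $-32 + i \sqrt{17} \approx -32.0 + 4.1231 i$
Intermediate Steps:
$k = 16$
$f{\left(l \right)} = l \left(-3 + l\right)$
$\sqrt{-7 - 10} + k f{\left(2 \right)} = \sqrt{-7 - 10} + 16 \cdot 2 \left(-3 + 2\right) = \sqrt{-17} + 16 \cdot 2 \left(-1\right) = i \sqrt{17} + 16 \left(-2\right) = i \sqrt{17} - 32 = -32 + i \sqrt{17}$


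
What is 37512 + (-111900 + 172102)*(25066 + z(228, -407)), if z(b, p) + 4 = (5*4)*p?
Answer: 1018775756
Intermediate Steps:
z(b, p) = -4 + 20*p (z(b, p) = -4 + (5*4)*p = -4 + 20*p)
37512 + (-111900 + 172102)*(25066 + z(228, -407)) = 37512 + (-111900 + 172102)*(25066 + (-4 + 20*(-407))) = 37512 + 60202*(25066 + (-4 - 8140)) = 37512 + 60202*(25066 - 8144) = 37512 + 60202*16922 = 37512 + 1018738244 = 1018775756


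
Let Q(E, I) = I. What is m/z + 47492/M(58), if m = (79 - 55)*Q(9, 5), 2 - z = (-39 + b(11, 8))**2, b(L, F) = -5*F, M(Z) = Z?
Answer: 148147814/180931 ≈ 818.81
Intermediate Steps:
z = -6239 (z = 2 - (-39 - 5*8)**2 = 2 - (-39 - 40)**2 = 2 - 1*(-79)**2 = 2 - 1*6241 = 2 - 6241 = -6239)
m = 120 (m = (79 - 55)*5 = 24*5 = 120)
m/z + 47492/M(58) = 120/(-6239) + 47492/58 = 120*(-1/6239) + 47492*(1/58) = -120/6239 + 23746/29 = 148147814/180931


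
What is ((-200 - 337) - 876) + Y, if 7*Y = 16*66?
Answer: -8835/7 ≈ -1262.1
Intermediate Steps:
Y = 1056/7 (Y = (16*66)/7 = (1/7)*1056 = 1056/7 ≈ 150.86)
((-200 - 337) - 876) + Y = ((-200 - 337) - 876) + 1056/7 = (-537 - 876) + 1056/7 = -1413 + 1056/7 = -8835/7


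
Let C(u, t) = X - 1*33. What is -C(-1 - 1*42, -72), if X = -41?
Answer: 74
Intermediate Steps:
C(u, t) = -74 (C(u, t) = -41 - 1*33 = -41 - 33 = -74)
-C(-1 - 1*42, -72) = -1*(-74) = 74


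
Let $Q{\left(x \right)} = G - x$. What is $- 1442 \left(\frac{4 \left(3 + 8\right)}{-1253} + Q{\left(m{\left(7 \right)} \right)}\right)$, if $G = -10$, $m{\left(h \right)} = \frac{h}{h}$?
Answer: $\frac{2848362}{179} \approx 15913.0$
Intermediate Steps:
$m{\left(h \right)} = 1$
$Q{\left(x \right)} = -10 - x$
$- 1442 \left(\frac{4 \left(3 + 8\right)}{-1253} + Q{\left(m{\left(7 \right)} \right)}\right) = - 1442 \left(\frac{4 \left(3 + 8\right)}{-1253} - 11\right) = - 1442 \left(4 \cdot 11 \left(- \frac{1}{1253}\right) - 11\right) = - 1442 \left(44 \left(- \frac{1}{1253}\right) - 11\right) = - 1442 \left(- \frac{44}{1253} - 11\right) = \left(-1442\right) \left(- \frac{13827}{1253}\right) = \frac{2848362}{179}$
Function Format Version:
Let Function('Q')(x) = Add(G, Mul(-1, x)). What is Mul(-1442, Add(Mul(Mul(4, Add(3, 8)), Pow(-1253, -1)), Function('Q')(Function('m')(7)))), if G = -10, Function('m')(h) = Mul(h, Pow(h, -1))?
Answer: Rational(2848362, 179) ≈ 15913.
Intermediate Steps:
Function('m')(h) = 1
Function('Q')(x) = Add(-10, Mul(-1, x))
Mul(-1442, Add(Mul(Mul(4, Add(3, 8)), Pow(-1253, -1)), Function('Q')(Function('m')(7)))) = Mul(-1442, Add(Mul(Mul(4, Add(3, 8)), Pow(-1253, -1)), Add(-10, Mul(-1, 1)))) = Mul(-1442, Add(Mul(Mul(4, 11), Rational(-1, 1253)), Add(-10, -1))) = Mul(-1442, Add(Mul(44, Rational(-1, 1253)), -11)) = Mul(-1442, Add(Rational(-44, 1253), -11)) = Mul(-1442, Rational(-13827, 1253)) = Rational(2848362, 179)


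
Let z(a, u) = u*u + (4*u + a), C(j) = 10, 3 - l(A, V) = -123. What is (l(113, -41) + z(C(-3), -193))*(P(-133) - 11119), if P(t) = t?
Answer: -411969476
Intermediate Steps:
l(A, V) = 126 (l(A, V) = 3 - 1*(-123) = 3 + 123 = 126)
z(a, u) = a + u² + 4*u (z(a, u) = u² + (a + 4*u) = a + u² + 4*u)
(l(113, -41) + z(C(-3), -193))*(P(-133) - 11119) = (126 + (10 + (-193)² + 4*(-193)))*(-133 - 11119) = (126 + (10 + 37249 - 772))*(-11252) = (126 + 36487)*(-11252) = 36613*(-11252) = -411969476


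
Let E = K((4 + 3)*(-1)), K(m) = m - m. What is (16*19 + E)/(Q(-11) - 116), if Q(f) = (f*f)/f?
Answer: -304/127 ≈ -2.3937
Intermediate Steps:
K(m) = 0
E = 0
Q(f) = f (Q(f) = f²/f = f)
(16*19 + E)/(Q(-11) - 116) = (16*19 + 0)/(-11 - 116) = (304 + 0)/(-127) = 304*(-1/127) = -304/127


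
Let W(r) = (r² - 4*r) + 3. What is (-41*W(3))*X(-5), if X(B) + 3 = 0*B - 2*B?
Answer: 0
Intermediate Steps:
X(B) = -3 - 2*B (X(B) = -3 + (0*B - 2*B) = -3 + (0 - 2*B) = -3 - 2*B)
W(r) = 3 + r² - 4*r
(-41*W(3))*X(-5) = (-41*(3 + 3² - 4*3))*(-3 - 2*(-5)) = (-41*(3 + 9 - 12))*(-3 + 10) = -41*0*7 = 0*7 = 0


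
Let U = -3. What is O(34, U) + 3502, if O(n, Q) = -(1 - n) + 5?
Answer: 3540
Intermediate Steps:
O(n, Q) = 4 + n (O(n, Q) = (-1 + n) + 5 = 4 + n)
O(34, U) + 3502 = (4 + 34) + 3502 = 38 + 3502 = 3540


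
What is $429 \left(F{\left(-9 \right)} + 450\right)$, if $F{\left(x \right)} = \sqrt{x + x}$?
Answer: $193050 + 1287 i \sqrt{2} \approx 1.9305 \cdot 10^{5} + 1820.1 i$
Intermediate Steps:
$F{\left(x \right)} = \sqrt{2} \sqrt{x}$ ($F{\left(x \right)} = \sqrt{2 x} = \sqrt{2} \sqrt{x}$)
$429 \left(F{\left(-9 \right)} + 450\right) = 429 \left(\sqrt{2} \sqrt{-9} + 450\right) = 429 \left(\sqrt{2} \cdot 3 i + 450\right) = 429 \left(3 i \sqrt{2} + 450\right) = 429 \left(450 + 3 i \sqrt{2}\right) = 193050 + 1287 i \sqrt{2}$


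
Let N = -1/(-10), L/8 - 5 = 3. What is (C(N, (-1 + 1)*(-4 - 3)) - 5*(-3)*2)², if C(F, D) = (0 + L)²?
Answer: 17023876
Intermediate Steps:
L = 64 (L = 40 + 8*3 = 40 + 24 = 64)
N = ⅒ (N = -1*(-⅒) = ⅒ ≈ 0.10000)
C(F, D) = 4096 (C(F, D) = (0 + 64)² = 64² = 4096)
(C(N, (-1 + 1)*(-4 - 3)) - 5*(-3)*2)² = (4096 - 5*(-3)*2)² = (4096 + 15*2)² = (4096 + 30)² = 4126² = 17023876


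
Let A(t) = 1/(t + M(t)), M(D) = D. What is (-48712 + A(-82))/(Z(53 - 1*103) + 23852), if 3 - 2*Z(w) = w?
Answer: -2662923/1305358 ≈ -2.0400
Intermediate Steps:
Z(w) = 3/2 - w/2
A(t) = 1/(2*t) (A(t) = 1/(t + t) = 1/(2*t))
(-48712 + A(-82))/(Z(53 - 1*103) + 23852) = (-48712 + (½)/(-82))/((3/2 - (53 - 1*103)/2) + 23852) = (-48712 + (½)*(-1/82))/((3/2 - (53 - 103)/2) + 23852) = (-48712 - 1/164)/((3/2 - ½*(-50)) + 23852) = -7988769/(164*((3/2 + 25) + 23852)) = -7988769/(164*(53/2 + 23852)) = -7988769/(164*47757/2) = -7988769/164*2/47757 = -2662923/1305358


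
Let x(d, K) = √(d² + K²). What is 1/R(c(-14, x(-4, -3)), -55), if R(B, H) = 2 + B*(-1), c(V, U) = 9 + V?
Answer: ⅐ ≈ 0.14286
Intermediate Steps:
x(d, K) = √(K² + d²)
R(B, H) = 2 - B
1/R(c(-14, x(-4, -3)), -55) = 1/(2 - (9 - 14)) = 1/(2 - 1*(-5)) = 1/(2 + 5) = 1/7 = ⅐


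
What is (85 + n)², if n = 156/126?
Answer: 3279721/441 ≈ 7437.0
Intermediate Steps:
n = 26/21 (n = 156*(1/126) = 26/21 ≈ 1.2381)
(85 + n)² = (85 + 26/21)² = (1811/21)² = 3279721/441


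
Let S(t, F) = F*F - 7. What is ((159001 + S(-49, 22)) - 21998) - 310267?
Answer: -172787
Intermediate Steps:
S(t, F) = -7 + F² (S(t, F) = F² - 7 = -7 + F²)
((159001 + S(-49, 22)) - 21998) - 310267 = ((159001 + (-7 + 22²)) - 21998) - 310267 = ((159001 + (-7 + 484)) - 21998) - 310267 = ((159001 + 477) - 21998) - 310267 = (159478 - 21998) - 310267 = 137480 - 310267 = -172787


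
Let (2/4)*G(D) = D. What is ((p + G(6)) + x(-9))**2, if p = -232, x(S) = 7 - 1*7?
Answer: 48400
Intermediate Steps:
x(S) = 0 (x(S) = 7 - 7 = 0)
G(D) = 2*D
((p + G(6)) + x(-9))**2 = ((-232 + 2*6) + 0)**2 = ((-232 + 12) + 0)**2 = (-220 + 0)**2 = (-220)**2 = 48400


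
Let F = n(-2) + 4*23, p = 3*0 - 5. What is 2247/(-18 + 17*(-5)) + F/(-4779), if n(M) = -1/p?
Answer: -53739548/2461185 ≈ -21.835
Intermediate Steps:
p = -5 (p = 0 - 5 = -5)
n(M) = ⅕ (n(M) = -1/(-5) = -1*(-⅕) = ⅕)
F = 461/5 (F = ⅕ + 4*23 = ⅕ + 92 = 461/5 ≈ 92.200)
2247/(-18 + 17*(-5)) + F/(-4779) = 2247/(-18 + 17*(-5)) + (461/5)/(-4779) = 2247/(-18 - 85) + (461/5)*(-1/4779) = 2247/(-103) - 461/23895 = 2247*(-1/103) - 461/23895 = -2247/103 - 461/23895 = -53739548/2461185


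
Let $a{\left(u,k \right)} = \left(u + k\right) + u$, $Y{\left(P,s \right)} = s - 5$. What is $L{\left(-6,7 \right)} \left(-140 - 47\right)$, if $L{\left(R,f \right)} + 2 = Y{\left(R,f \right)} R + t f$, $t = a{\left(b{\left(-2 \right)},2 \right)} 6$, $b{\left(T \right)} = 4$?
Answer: $-75922$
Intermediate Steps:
$Y{\left(P,s \right)} = -5 + s$ ($Y{\left(P,s \right)} = s - 5 = -5 + s$)
$a{\left(u,k \right)} = k + 2 u$ ($a{\left(u,k \right)} = \left(k + u\right) + u = k + 2 u$)
$t = 60$ ($t = \left(2 + 2 \cdot 4\right) 6 = \left(2 + 8\right) 6 = 10 \cdot 6 = 60$)
$L{\left(R,f \right)} = -2 + 60 f + R \left(-5 + f\right)$ ($L{\left(R,f \right)} = -2 + \left(\left(-5 + f\right) R + 60 f\right) = -2 + \left(R \left(-5 + f\right) + 60 f\right) = -2 + \left(60 f + R \left(-5 + f\right)\right) = -2 + 60 f + R \left(-5 + f\right)$)
$L{\left(-6,7 \right)} \left(-140 - 47\right) = \left(-2 + 60 \cdot 7 - 6 \left(-5 + 7\right)\right) \left(-140 - 47\right) = \left(-2 + 420 - 12\right) \left(-187\right) = 406 \left(-187\right) = -75922$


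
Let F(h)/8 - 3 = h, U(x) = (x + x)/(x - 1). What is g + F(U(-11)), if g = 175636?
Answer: 527024/3 ≈ 1.7567e+5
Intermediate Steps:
U(x) = 2*x/(-1 + x) (U(x) = (2*x)/(-1 + x) = 2*x/(-1 + x))
F(h) = 24 + 8*h
g + F(U(-11)) = 175636 + (24 + 8*(2*(-11)/(-1 - 11))) = 175636 + (24 + 8*(2*(-11)/(-12))) = 175636 + (24 + 8*(2*(-11)*(-1/12))) = 175636 + (24 + 8*(11/6)) = 175636 + (24 + 44/3) = 175636 + 116/3 = 527024/3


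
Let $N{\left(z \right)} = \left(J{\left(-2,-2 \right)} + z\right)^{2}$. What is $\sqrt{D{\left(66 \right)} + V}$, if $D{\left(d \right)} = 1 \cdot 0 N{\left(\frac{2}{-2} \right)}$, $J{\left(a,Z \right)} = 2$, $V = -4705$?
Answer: $i \sqrt{4705} \approx 68.593 i$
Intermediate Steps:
$N{\left(z \right)} = \left(2 + z\right)^{2}$
$D{\left(d \right)} = 0$ ($D{\left(d \right)} = 1 \cdot 0 \left(2 + \frac{2}{-2}\right)^{2} = 0 \left(2 + 2 \left(- \frac{1}{2}\right)\right)^{2} = 0 \left(2 - 1\right)^{2} = 0 \cdot 1^{2} = 0 \cdot 1 = 0$)
$\sqrt{D{\left(66 \right)} + V} = \sqrt{0 - 4705} = \sqrt{-4705} = i \sqrt{4705}$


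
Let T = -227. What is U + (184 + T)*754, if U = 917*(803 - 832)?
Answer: -59015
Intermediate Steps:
U = -26593 (U = 917*(-29) = -26593)
U + (184 + T)*754 = -26593 + (184 - 227)*754 = -26593 - 43*754 = -26593 - 32422 = -59015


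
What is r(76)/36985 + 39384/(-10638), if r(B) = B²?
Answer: -77509564/21858135 ≈ -3.5460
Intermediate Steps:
r(76)/36985 + 39384/(-10638) = 76²/36985 + 39384/(-10638) = 5776*(1/36985) + 39384*(-1/10638) = 5776/36985 - 2188/591 = -77509564/21858135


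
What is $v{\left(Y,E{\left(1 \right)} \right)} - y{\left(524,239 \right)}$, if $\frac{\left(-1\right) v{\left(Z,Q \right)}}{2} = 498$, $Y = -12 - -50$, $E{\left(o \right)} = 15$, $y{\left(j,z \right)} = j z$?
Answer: $-126232$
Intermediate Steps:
$Y = 38$ ($Y = -12 + 50 = 38$)
$v{\left(Z,Q \right)} = -996$ ($v{\left(Z,Q \right)} = \left(-2\right) 498 = -996$)
$v{\left(Y,E{\left(1 \right)} \right)} - y{\left(524,239 \right)} = -996 - 524 \cdot 239 = -996 - 125236 = -126232$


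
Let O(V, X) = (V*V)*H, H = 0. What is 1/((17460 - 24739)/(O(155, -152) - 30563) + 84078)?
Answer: 30563/2569683193 ≈ 1.1894e-5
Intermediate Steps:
O(V, X) = 0 (O(V, X) = (V*V)*0 = V**2*0 = 0)
1/((17460 - 24739)/(O(155, -152) - 30563) + 84078) = 1/((17460 - 24739)/(0 - 30563) + 84078) = 1/(-7279/(-30563) + 84078) = 1/(-7279*(-1/30563) + 84078) = 1/(7279/30563 + 84078) = 1/(2569683193/30563) = 30563/2569683193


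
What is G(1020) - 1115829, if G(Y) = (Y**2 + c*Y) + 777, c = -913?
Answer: -1005912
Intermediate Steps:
G(Y) = 777 + Y**2 - 913*Y (G(Y) = (Y**2 - 913*Y) + 777 = 777 + Y**2 - 913*Y)
G(1020) - 1115829 = (777 + 1020**2 - 913*1020) - 1115829 = (777 + 1040400 - 931260) - 1115829 = 109917 - 1115829 = -1005912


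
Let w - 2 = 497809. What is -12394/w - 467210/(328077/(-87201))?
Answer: 250387692562012/2016300487 ≈ 1.2418e+5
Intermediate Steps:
w = 497811 (w = 2 + 497809 = 497811)
-12394/w - 467210/(328077/(-87201)) = -12394/497811 - 467210/(328077/(-87201)) = -12394*1/497811 - 467210/(328077*(-1/87201)) = -12394/497811 - 467210/(-36453/9689) = -12394/497811 - 467210*(-9689/36453) = -12394/497811 + 4526797690/36453 = 250387692562012/2016300487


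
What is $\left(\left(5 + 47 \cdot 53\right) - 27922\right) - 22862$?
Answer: $-48288$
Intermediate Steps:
$\left(\left(5 + 47 \cdot 53\right) - 27922\right) - 22862 = \left(\left(5 + 2491\right) - 27922\right) - 22862 = \left(2496 - 27922\right) - 22862 = -25426 - 22862 = -48288$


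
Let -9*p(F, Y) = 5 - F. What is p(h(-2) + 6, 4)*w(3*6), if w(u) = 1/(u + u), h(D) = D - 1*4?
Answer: -5/324 ≈ -0.015432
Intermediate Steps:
h(D) = -4 + D (h(D) = D - 4 = -4 + D)
w(u) = 1/(2*u)
p(F, Y) = -5/9 + F/9 (p(F, Y) = -(5 - F)/9 = -5/9 + F/9)
p(h(-2) + 6, 4)*w(3*6) = (-5/9 + ((-4 - 2) + 6)/9)*(1/(2*((3*6)))) = (-5/9 + (-6 + 6)/9)*((½)/18) = (-5/9 + (⅑)*0)*((½)*(1/18)) = (-5/9 + 0)*(1/36) = -5/9*1/36 = -5/324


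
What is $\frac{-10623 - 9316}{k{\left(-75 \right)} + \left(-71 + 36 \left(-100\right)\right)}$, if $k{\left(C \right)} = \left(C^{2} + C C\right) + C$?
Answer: $- \frac{19939}{7504} \approx -2.6571$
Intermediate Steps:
$k{\left(C \right)} = C + 2 C^{2}$ ($k{\left(C \right)} = \left(C^{2} + C^{2}\right) + C = 2 C^{2} + C = C + 2 C^{2}$)
$\frac{-10623 - 9316}{k{\left(-75 \right)} + \left(-71 + 36 \left(-100\right)\right)} = \frac{-10623 - 9316}{- 75 \left(1 + 2 \left(-75\right)\right) + \left(-71 + 36 \left(-100\right)\right)} = - \frac{19939}{- 75 \left(1 - 150\right) - 3671} = - \frac{19939}{\left(-75\right) \left(-149\right) - 3671} = - \frac{19939}{11175 - 3671} = - \frac{19939}{7504}$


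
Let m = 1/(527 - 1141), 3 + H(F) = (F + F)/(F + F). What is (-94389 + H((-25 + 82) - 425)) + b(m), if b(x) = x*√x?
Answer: -94391 - I*√614/376996 ≈ -94391.0 - 6.5728e-5*I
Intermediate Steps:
H(F) = -2 (H(F) = -3 + (F + F)/(F + F) = -3 + (2*F)/((2*F)) = -3 + (2*F)*(1/(2*F)) = -3 + 1 = -2)
m = -1/614 (m = 1/(-614) = -1/614 ≈ -0.0016287)
b(x) = x^(3/2)
(-94389 + H((-25 + 82) - 425)) + b(m) = (-94389 - 2) + (-1/614)^(3/2) = -94391 - I*√614/376996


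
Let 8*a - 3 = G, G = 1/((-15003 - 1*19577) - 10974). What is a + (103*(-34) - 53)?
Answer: -1295419099/364432 ≈ -3554.6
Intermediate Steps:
G = -1/45554 (G = 1/((-15003 - 19577) - 10974) = 1/(-34580 - 10974) = 1/(-45554) = -1/45554 ≈ -2.1952e-5)
a = 136661/364432 (a = 3/8 + (⅛)*(-1/45554) = 3/8 - 1/364432 = 136661/364432 ≈ 0.37500)
a + (103*(-34) - 53) = 136661/364432 + (103*(-34) - 53) = 136661/364432 + (-3502 - 53) = 136661/364432 - 3555 = -1295419099/364432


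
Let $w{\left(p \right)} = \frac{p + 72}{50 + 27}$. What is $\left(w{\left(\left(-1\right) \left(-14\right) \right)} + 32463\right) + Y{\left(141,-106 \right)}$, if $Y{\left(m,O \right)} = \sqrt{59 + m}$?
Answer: $\frac{2499737}{77} + 10 \sqrt{2} \approx 32478.0$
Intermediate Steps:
$w{\left(p \right)} = \frac{72}{77} + \frac{p}{77}$ ($w{\left(p \right)} = \frac{72 + p}{77} = \left(72 + p\right) \frac{1}{77} = \frac{72}{77} + \frac{p}{77}$)
$\left(w{\left(\left(-1\right) \left(-14\right) \right)} + 32463\right) + Y{\left(141,-106 \right)} = \left(\left(\frac{72}{77} + \frac{\left(-1\right) \left(-14\right)}{77}\right) + 32463\right) + \sqrt{59 + 141} = \left(\left(\frac{72}{77} + \frac{1}{77} \cdot 14\right) + 32463\right) + \sqrt{200} = \left(\left(\frac{72}{77} + \frac{2}{11}\right) + 32463\right) + 10 \sqrt{2} = \left(\frac{86}{77} + 32463\right) + 10 \sqrt{2} = \frac{2499737}{77} + 10 \sqrt{2}$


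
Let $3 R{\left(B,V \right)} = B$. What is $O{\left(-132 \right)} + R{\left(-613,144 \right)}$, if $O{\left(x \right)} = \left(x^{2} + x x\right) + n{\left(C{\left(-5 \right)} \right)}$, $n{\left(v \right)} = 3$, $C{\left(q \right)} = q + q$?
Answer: $\frac{103940}{3} \approx 34647.0$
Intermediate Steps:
$C{\left(q \right)} = 2 q$
$R{\left(B,V \right)} = \frac{B}{3}$
$O{\left(x \right)} = 3 + 2 x^{2}$ ($O{\left(x \right)} = \left(x^{2} + x x\right) + 3 = \left(x^{2} + x^{2}\right) + 3 = 2 x^{2} + 3 = 3 + 2 x^{2}$)
$O{\left(-132 \right)} + R{\left(-613,144 \right)} = \left(3 + 2 \left(-132\right)^{2}\right) + \frac{1}{3} \left(-613\right) = \left(3 + 2 \cdot 17424\right) - \frac{613}{3} = \left(3 + 34848\right) - \frac{613}{3} = 34851 - \frac{613}{3} = \frac{103940}{3}$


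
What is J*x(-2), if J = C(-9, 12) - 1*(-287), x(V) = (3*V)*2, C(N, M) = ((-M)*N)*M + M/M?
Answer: -19008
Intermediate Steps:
C(N, M) = 1 - N*M² (C(N, M) = (-M*N)*M + 1 = -N*M² + 1 = 1 - N*M²)
x(V) = 6*V
J = 1584 (J = (1 - 1*(-9)*12²) - 1*(-287) = (1 - 1*(-9)*144) + 287 = (1 + 1296) + 287 = 1297 + 287 = 1584)
J*x(-2) = 1584*(6*(-2)) = 1584*(-12) = -19008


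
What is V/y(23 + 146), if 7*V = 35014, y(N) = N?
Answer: 5002/169 ≈ 29.598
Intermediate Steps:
V = 5002 (V = (1/7)*35014 = 5002)
V/y(23 + 146) = 5002/(23 + 146) = 5002/169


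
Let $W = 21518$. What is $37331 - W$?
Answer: $15813$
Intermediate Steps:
$37331 - W = 37331 - 21518 = 15813$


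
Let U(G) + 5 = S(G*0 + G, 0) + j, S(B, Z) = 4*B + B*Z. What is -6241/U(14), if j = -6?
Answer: -6241/45 ≈ -138.69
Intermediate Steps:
U(G) = -11 + 4*G (U(G) = -5 + ((G*0 + G)*(4 + 0) - 6) = -5 + ((0 + G)*4 - 6) = -5 + (G*4 - 6) = -5 + (4*G - 6) = -5 + (-6 + 4*G) = -11 + 4*G)
-6241/U(14) = -6241/(-11 + 4*14) = -6241/(-11 + 56) = -6241/45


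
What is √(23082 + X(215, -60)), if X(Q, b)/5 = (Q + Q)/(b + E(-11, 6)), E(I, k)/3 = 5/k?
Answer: 17*√42182/23 ≈ 151.80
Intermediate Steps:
E(I, k) = 15/k (E(I, k) = 3*(5/k) = 15/k)
X(Q, b) = 10*Q/(5/2 + b) (X(Q, b) = 5*((Q + Q)/(b + 15/6)) = 5*((2*Q)/(b + 15*(⅙))) = 5*((2*Q)/(b + 5/2)) = 5*((2*Q)/(5/2 + b)) = 5*(2*Q/(5/2 + b)) = 10*Q/(5/2 + b))
√(23082 + X(215, -60)) = √(23082 + 20*215/(5 + 2*(-60))) = √(23082 + 20*215/(5 - 120)) = √(23082 + 20*215/(-115)) = √(23082 + 20*215*(-1/115)) = √(23082 - 860/23) = √(530026/23) = 17*√42182/23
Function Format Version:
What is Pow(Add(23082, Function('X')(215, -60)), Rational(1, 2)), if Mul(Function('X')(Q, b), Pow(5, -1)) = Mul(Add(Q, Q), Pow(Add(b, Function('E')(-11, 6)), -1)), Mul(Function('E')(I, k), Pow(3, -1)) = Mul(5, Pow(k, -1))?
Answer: Mul(Rational(17, 23), Pow(42182, Rational(1, 2))) ≈ 151.80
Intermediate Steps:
Function('E')(I, k) = Mul(15, Pow(k, -1)) (Function('E')(I, k) = Mul(3, Mul(5, Pow(k, -1))) = Mul(15, Pow(k, -1)))
Function('X')(Q, b) = Mul(10, Q, Pow(Add(Rational(5, 2), b), -1)) (Function('X')(Q, b) = Mul(5, Mul(Add(Q, Q), Pow(Add(b, Mul(15, Pow(6, -1))), -1))) = Mul(5, Mul(Mul(2, Q), Pow(Add(b, Mul(15, Rational(1, 6))), -1))) = Mul(5, Mul(Mul(2, Q), Pow(Add(b, Rational(5, 2)), -1))) = Mul(5, Mul(Mul(2, Q), Pow(Add(Rational(5, 2), b), -1))) = Mul(5, Mul(2, Q, Pow(Add(Rational(5, 2), b), -1))) = Mul(10, Q, Pow(Add(Rational(5, 2), b), -1)))
Pow(Add(23082, Function('X')(215, -60)), Rational(1, 2)) = Pow(Add(23082, Mul(20, 215, Pow(Add(5, Mul(2, -60)), -1))), Rational(1, 2)) = Pow(Add(23082, Mul(20, 215, Pow(Add(5, -120), -1))), Rational(1, 2)) = Pow(Add(23082, Mul(20, 215, Pow(-115, -1))), Rational(1, 2)) = Pow(Add(23082, Mul(20, 215, Rational(-1, 115))), Rational(1, 2)) = Pow(Add(23082, Rational(-860, 23)), Rational(1, 2)) = Pow(Rational(530026, 23), Rational(1, 2)) = Mul(Rational(17, 23), Pow(42182, Rational(1, 2)))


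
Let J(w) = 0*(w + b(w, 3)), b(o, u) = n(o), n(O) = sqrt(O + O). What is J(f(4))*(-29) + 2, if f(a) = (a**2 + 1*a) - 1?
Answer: 2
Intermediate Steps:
n(O) = sqrt(2)*sqrt(O) (n(O) = sqrt(2*O) = sqrt(2)*sqrt(O))
b(o, u) = sqrt(2)*sqrt(o)
f(a) = -1 + a + a**2 (f(a) = (a**2 + a) - 1 = (a + a**2) - 1 = -1 + a + a**2)
J(w) = 0 (J(w) = 0*(w + sqrt(2)*sqrt(w)) = 0)
J(f(4))*(-29) + 2 = 0*(-29) + 2 = 0 + 2 = 2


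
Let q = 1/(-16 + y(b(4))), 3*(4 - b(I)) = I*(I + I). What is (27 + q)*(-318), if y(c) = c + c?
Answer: -377307/44 ≈ -8575.2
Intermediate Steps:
b(I) = 4 - 2*I**2/3 (b(I) = 4 - I*(I + I)/3 = 4 - I*2*I/3 = 4 - 2*I**2/3)
y(c) = 2*c
q = -3/88 (q = 1/(-16 + 2*(4 - 2/3*4**2)) = 1/(-16 + 2*(4 - 2/3*16)) = 1/(-16 + 2*(4 - 32/3)) = 1/(-16 + 2*(-20/3)) = 1/(-16 - 40/3) = 1/(-88/3) = -3/88 ≈ -0.034091)
(27 + q)*(-318) = (27 - 3/88)*(-318) = (2373/88)*(-318) = -377307/44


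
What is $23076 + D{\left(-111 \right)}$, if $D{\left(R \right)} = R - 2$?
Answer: $22963$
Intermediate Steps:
$D{\left(R \right)} = -2 + R$
$23076 + D{\left(-111 \right)} = 23076 - 113 = 22963$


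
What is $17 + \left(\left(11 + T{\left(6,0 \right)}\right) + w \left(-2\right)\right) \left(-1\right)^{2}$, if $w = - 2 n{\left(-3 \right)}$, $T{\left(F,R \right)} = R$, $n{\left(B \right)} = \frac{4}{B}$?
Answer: $\frac{68}{3} \approx 22.667$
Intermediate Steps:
$w = \frac{8}{3}$ ($w = - 2 \frac{4}{-3} = - 2 \cdot 4 \left(- \frac{1}{3}\right) = \left(-2\right) \left(- \frac{4}{3}\right) = \frac{8}{3} \approx 2.6667$)
$17 + \left(\left(11 + T{\left(6,0 \right)}\right) + w \left(-2\right)\right) \left(-1\right)^{2} = 17 + \left(\left(11 + 0\right) + \frac{8}{3} \left(-2\right)\right) \left(-1\right)^{2} = 17 + \left(11 - \frac{16}{3}\right) 1 = 17 + \frac{17}{3} \cdot 1 = 17 + \frac{17}{3} = \frac{68}{3}$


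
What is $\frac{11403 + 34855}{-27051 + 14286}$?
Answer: $- \frac{46258}{12765} \approx -3.6238$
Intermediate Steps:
$\frac{11403 + 34855}{-27051 + 14286} = \frac{46258}{-12765} = 46258 \left(- \frac{1}{12765}\right) = - \frac{46258}{12765}$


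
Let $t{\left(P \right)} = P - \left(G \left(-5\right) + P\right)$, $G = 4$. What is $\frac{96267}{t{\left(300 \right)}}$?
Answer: $\frac{96267}{20} \approx 4813.4$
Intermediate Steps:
$t{\left(P \right)} = 20$ ($t{\left(P \right)} = P - \left(4 \left(-5\right) + P\right) = P - \left(-20 + P\right) = 20$)
$\frac{96267}{t{\left(300 \right)}} = \frac{96267}{20}$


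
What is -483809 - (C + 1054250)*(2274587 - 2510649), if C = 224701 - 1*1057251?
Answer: 52334461591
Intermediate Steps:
C = -832550 (C = 224701 - 1057251 = -832550)
-483809 - (C + 1054250)*(2274587 - 2510649) = -483809 - (-832550 + 1054250)*(2274587 - 2510649) = -483809 - 221700*(-236062) = -483809 - 1*(-52334945400) = -483809 + 52334945400 = 52334461591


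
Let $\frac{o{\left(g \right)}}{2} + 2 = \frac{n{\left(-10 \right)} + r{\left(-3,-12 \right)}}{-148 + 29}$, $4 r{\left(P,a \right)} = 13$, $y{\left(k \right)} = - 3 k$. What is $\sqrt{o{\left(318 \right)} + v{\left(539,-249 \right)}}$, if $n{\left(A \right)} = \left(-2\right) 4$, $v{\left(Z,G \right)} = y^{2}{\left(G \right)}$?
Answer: $\frac{\sqrt{31607639742}}{238} \approx 747.0$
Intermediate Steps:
$v{\left(Z,G \right)} = 9 G^{2}$ ($v{\left(Z,G \right)} = \left(- 3 G\right)^{2} = 9 G^{2}$)
$r{\left(P,a \right)} = \frac{13}{4}$ ($r{\left(P,a \right)} = \frac{1}{4} \cdot 13 = \frac{13}{4}$)
$n{\left(A \right)} = -8$
$o{\left(g \right)} = - \frac{933}{238}$ ($o{\left(g \right)} = -4 + 2 \frac{-8 + \frac{13}{4}}{-148 + 29} = -4 + 2 \left(- \frac{19}{4 \left(-119\right)}\right) = -4 + 2 \left(\left(- \frac{19}{4}\right) \left(- \frac{1}{119}\right)\right) = -4 + 2 \cdot \frac{19}{476} = -4 + \frac{19}{238} = - \frac{933}{238}$)
$\sqrt{o{\left(318 \right)} + v{\left(539,-249 \right)}} = \sqrt{- \frac{933}{238} + 9 \left(-249\right)^{2}} = \sqrt{- \frac{933}{238} + 9 \cdot 62001} = \sqrt{- \frac{933}{238} + 558009} = \sqrt{\frac{132805209}{238}} = \frac{\sqrt{31607639742}}{238}$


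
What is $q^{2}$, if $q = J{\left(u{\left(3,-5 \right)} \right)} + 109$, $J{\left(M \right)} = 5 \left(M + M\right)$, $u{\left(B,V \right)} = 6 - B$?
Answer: $19321$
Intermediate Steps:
$J{\left(M \right)} = 10 M$ ($J{\left(M \right)} = 5 \cdot 2 M = 10 M$)
$q = 139$ ($q = 10 \left(6 - 3\right) + 109 = 10 \cdot 3 + 109 = 30 + 109 = 139$)
$q^{2} = 139^{2} = 19321$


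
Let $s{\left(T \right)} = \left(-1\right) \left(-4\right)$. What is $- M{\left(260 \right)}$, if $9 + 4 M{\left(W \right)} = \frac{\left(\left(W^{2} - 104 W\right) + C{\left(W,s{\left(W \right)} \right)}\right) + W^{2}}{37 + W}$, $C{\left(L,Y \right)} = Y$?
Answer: $- \frac{105491}{1188} \approx -88.797$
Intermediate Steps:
$s{\left(T \right)} = 4$
$M{\left(W \right)} = - \frac{9}{4} + \frac{4 - 104 W + 2 W^{2}}{4 \left(37 + W\right)}$ ($M{\left(W \right)} = - \frac{9}{4} + \frac{\left(\left(\left(W^{2} - 104 W\right) + 4\right) + W^{2}\right) \frac{1}{37 + W}}{4} = - \frac{9}{4} + \frac{\left(\left(4 + W^{2} - 104 W\right) + W^{2}\right) \frac{1}{37 + W}}{4} = - \frac{9}{4} + \frac{\left(4 - 104 W + 2 W^{2}\right) \frac{1}{37 + W}}{4} = - \frac{9}{4} + \frac{\frac{1}{37 + W} \left(4 - 104 W + 2 W^{2}\right)}{4} = - \frac{9}{4} + \frac{4 - 104 W + 2 W^{2}}{4 \left(37 + W\right)}$)
$- M{\left(260 \right)} = - \frac{-329 - 29380 + 2 \cdot 260^{2}}{4 \left(37 + 260\right)} = - \frac{-329 - 29380 + 2 \cdot 67600}{4 \cdot 297} = - \frac{-329 - 29380 + 135200}{4 \cdot 297} = - \frac{105491}{4 \cdot 297} = \left(-1\right) \frac{105491}{1188} = - \frac{105491}{1188}$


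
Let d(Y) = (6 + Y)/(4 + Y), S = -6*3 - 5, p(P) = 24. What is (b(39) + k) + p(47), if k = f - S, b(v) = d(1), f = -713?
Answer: -3323/5 ≈ -664.60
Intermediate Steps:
S = -23 (S = -18 - 5 = -23)
d(Y) = (6 + Y)/(4 + Y)
b(v) = 7/5 (b(v) = (6 + 1)/(4 + 1) = 7/5)
k = -690 (k = -713 - 1*(-23) = -713 + 23 = -690)
(b(39) + k) + p(47) = (7/5 - 690) + 24 = -3443/5 + 24 = -3323/5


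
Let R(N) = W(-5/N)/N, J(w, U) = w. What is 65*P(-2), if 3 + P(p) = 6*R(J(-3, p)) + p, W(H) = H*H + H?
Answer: -8125/9 ≈ -902.78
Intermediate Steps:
W(H) = H + H**2 (W(H) = H**2 + H = H + H**2)
R(N) = -5*(1 - 5/N)/N**2 (R(N) = ((-5/N)*(1 - 5/N))/N = (-5*(1 - 5/N)/N)/N = -5*(1 - 5/N)/N**2)
P(p) = -107/9 + p (P(p) = -3 + (6*(5*(5 - 1*(-3))/(-3)**3) + p) = -3 + (6*(5*(-1/27)*(5 + 3)) + p) = -3 + (6*(5*(-1/27)*8) + p) = -3 + (6*(-40/27) + p) = -3 + (-80/9 + p) = -107/9 + p)
65*P(-2) = 65*(-107/9 - 2) = 65*(-125/9) = -8125/9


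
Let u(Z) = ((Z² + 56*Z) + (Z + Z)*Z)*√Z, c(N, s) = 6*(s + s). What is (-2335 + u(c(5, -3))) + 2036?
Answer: -299 + 11232*I ≈ -299.0 + 11232.0*I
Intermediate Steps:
c(N, s) = 12*s (c(N, s) = 6*(2*s) = 12*s)
u(Z) = √Z*(3*Z² + 56*Z) (u(Z) = ((Z² + 56*Z) + (2*Z)*Z)*√Z = ((Z² + 56*Z) + 2*Z²)*√Z = (3*Z² + 56*Z)*√Z = √Z*(3*Z² + 56*Z))
(-2335 + u(c(5, -3))) + 2036 = (-2335 + (12*(-3))^(3/2)*(56 + 3*(12*(-3)))) + 2036 = (-2335 + (-36)^(3/2)*(56 + 3*(-36))) + 2036 = (-2335 + (-216*I)*(56 - 108)) + 2036 = (-2335 - 216*I*(-52)) + 2036 = (-2335 + 11232*I) + 2036 = -299 + 11232*I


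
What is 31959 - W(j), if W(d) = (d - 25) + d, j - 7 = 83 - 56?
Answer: 31916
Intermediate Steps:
j = 34 (j = 7 + (83 - 56) = 7 + 27 = 34)
W(d) = -25 + 2*d (W(d) = (-25 + d) + d = -25 + 2*d)
31959 - W(j) = 31959 - (-25 + 2*34) = 31959 - (-25 + 68) = 31959 - 1*43 = 31959 - 43 = 31916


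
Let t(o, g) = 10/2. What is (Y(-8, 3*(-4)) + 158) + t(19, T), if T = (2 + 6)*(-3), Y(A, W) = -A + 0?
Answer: 171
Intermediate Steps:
Y(A, W) = -A
T = -24 (T = 8*(-3) = -24)
t(o, g) = 5 (t(o, g) = 10*(½) = 5)
(Y(-8, 3*(-4)) + 158) + t(19, T) = (-1*(-8) + 158) + 5 = (8 + 158) + 5 = 166 + 5 = 171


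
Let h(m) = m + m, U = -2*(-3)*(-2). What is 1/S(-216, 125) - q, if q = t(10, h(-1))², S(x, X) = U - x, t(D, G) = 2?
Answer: -815/204 ≈ -3.9951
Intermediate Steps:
U = -12 (U = 6*(-2) = -12)
h(m) = 2*m
S(x, X) = -12 - x
q = 4 (q = 2² = 4)
1/S(-216, 125) - q = 1/(-12 - 1*(-216)) - 1*4 = 1/(-12 + 216) - 4 = 1/204 - 4 = -815/204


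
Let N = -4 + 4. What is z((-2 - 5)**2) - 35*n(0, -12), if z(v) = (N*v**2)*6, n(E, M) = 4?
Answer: -140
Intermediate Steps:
N = 0
z(v) = 0 (z(v) = (0*v**2)*6 = 0*6 = 0)
z((-2 - 5)**2) - 35*n(0, -12) = 0 - 35*4 = 0 - 140 = -140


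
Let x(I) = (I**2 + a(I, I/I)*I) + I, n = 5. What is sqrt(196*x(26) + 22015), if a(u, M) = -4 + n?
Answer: sqrt(164703) ≈ 405.84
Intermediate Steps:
a(u, M) = 1 (a(u, M) = -4 + 5 = 1)
x(I) = I**2 + 2*I (x(I) = (I**2 + 1*I) + I = (I**2 + I) + I = (I + I**2) + I = I**2 + 2*I)
sqrt(196*x(26) + 22015) = sqrt(196*(26*(2 + 26)) + 22015) = sqrt(196*(26*28) + 22015) = sqrt(196*728 + 22015) = sqrt(142688 + 22015) = sqrt(164703)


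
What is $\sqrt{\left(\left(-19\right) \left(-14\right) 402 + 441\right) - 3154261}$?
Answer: $2 i \sqrt{761722} \approx 1745.5 i$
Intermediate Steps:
$\sqrt{\left(\left(-19\right) \left(-14\right) 402 + 441\right) - 3154261} = \sqrt{\left(266 \cdot 402 + 441\right) - 3154261} = \sqrt{\left(106932 + 441\right) - 3154261} = \sqrt{107373 - 3154261} = \sqrt{-3046888} = 2 i \sqrt{761722}$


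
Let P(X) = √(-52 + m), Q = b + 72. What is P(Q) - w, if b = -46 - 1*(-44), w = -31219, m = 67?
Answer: 31219 + √15 ≈ 31223.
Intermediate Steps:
b = -2 (b = -46 + 44 = -2)
Q = 70 (Q = -2 + 72 = 70)
P(X) = √15 (P(X) = √(-52 + 67) = √15)
P(Q) - w = √15 - 1*(-31219) = √15 + 31219 = 31219 + √15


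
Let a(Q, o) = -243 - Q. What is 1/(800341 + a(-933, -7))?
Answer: 1/801031 ≈ 1.2484e-6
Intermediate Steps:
1/(800341 + a(-933, -7)) = 1/(800341 + (-243 - 1*(-933))) = 1/(800341 + (-243 + 933)) = 1/(800341 + 690) = 1/801031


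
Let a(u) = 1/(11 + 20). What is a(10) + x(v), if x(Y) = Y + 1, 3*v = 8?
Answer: 344/93 ≈ 3.6989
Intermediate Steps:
v = 8/3 (v = (⅓)*8 = 8/3 ≈ 2.6667)
a(u) = 1/31
x(Y) = 1 + Y
a(10) + x(v) = 1/31 + (1 + 8/3) = 1/31 + 11/3 = 344/93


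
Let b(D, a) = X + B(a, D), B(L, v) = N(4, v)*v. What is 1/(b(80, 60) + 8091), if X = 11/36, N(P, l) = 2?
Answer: 36/297047 ≈ 0.00012119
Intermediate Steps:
X = 11/36 (X = 11*(1/36) = 11/36 ≈ 0.30556)
B(L, v) = 2*v
b(D, a) = 11/36 + 2*D
1/(b(80, 60) + 8091) = 1/((11/36 + 2*80) + 8091) = 1/((11/36 + 160) + 8091) = 1/(5771/36 + 8091) = 1/(297047/36) = 36/297047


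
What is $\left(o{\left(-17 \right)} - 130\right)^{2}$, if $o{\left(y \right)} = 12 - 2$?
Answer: $14400$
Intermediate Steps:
$o{\left(y \right)} = 10$
$\left(o{\left(-17 \right)} - 130\right)^{2} = \left(10 - 130\right)^{2} = \left(-120\right)^{2} = 14400$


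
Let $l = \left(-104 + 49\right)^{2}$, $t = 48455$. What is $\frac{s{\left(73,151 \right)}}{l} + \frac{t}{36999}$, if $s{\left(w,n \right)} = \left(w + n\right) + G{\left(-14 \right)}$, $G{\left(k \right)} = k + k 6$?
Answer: $\frac{151238249}{111921975} \approx 1.3513$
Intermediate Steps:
$G{\left(k \right)} = 7 k$ ($G{\left(k \right)} = k + 6 k = 7 k$)
$l = 3025$ ($l = \left(-55\right)^{2} = 3025$)
$s{\left(w,n \right)} = -98 + n + w$ ($s{\left(w,n \right)} = \left(w + n\right) + 7 \left(-14\right) = \left(n + w\right) - 98 = -98 + n + w$)
$\frac{s{\left(73,151 \right)}}{l} + \frac{t}{36999} = \frac{-98 + 151 + 73}{3025} + \frac{48455}{36999} = 126 \cdot \frac{1}{3025} + 48455 \cdot \frac{1}{36999} = \frac{126}{3025} + \frac{48455}{36999} = \frac{151238249}{111921975}$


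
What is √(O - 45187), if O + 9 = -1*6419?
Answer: 3*I*√5735 ≈ 227.19*I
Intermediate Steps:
O = -6428 (O = -9 - 1*6419 = -9 - 6419 = -6428)
√(O - 45187) = √(-6428 - 45187) = √(-51615) = 3*I*√5735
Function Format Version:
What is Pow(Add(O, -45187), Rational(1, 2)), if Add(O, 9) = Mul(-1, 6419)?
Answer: Mul(3, I, Pow(5735, Rational(1, 2))) ≈ Mul(227.19, I)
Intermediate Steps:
O = -6428 (O = Add(-9, Mul(-1, 6419)) = Add(-9, -6419) = -6428)
Pow(Add(O, -45187), Rational(1, 2)) = Pow(Add(-6428, -45187), Rational(1, 2)) = Pow(-51615, Rational(1, 2)) = Mul(3, I, Pow(5735, Rational(1, 2)))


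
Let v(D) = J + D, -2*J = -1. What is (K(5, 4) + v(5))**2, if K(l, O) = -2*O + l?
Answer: 25/4 ≈ 6.2500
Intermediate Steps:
J = 1/2 (J = -1/2*(-1) = 1/2 ≈ 0.50000)
K(l, O) = l - 2*O
v(D) = 1/2 + D
(K(5, 4) + v(5))**2 = ((5 - 2*4) + (1/2 + 5))**2 = ((5 - 8) + 11/2)**2 = (-3 + 11/2)**2 = (5/2)**2 = 25/4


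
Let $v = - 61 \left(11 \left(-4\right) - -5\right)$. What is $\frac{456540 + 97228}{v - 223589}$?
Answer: $- \frac{276884}{110605} \approx -2.5034$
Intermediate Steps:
$v = 2379$ ($v = - 61 \left(-44 + \left(-64 + 69\right)\right) = - 61 \left(-44 + 5\right) = \left(-61\right) \left(-39\right) = 2379$)
$\frac{456540 + 97228}{v - 223589} = \frac{456540 + 97228}{2379 - 223589} = \frac{553768}{-221210} = 553768 \left(- \frac{1}{221210}\right) = - \frac{276884}{110605}$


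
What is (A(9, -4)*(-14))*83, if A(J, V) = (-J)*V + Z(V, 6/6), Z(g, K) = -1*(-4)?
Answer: -46480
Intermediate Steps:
Z(g, K) = 4
A(J, V) = 4 - J*V (A(J, V) = (-J)*V + 4 = -J*V + 4 = 4 - J*V)
(A(9, -4)*(-14))*83 = ((4 - 1*9*(-4))*(-14))*83 = ((4 + 36)*(-14))*83 = (40*(-14))*83 = -560*83 = -46480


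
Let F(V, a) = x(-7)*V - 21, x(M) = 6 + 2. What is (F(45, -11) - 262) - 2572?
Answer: -2495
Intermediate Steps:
x(M) = 8
F(V, a) = -21 + 8*V (F(V, a) = 8*V - 21 = -21 + 8*V)
(F(45, -11) - 262) - 2572 = ((-21 + 8*45) - 262) - 2572 = ((-21 + 360) - 262) - 2572 = (339 - 262) - 2572 = 77 - 2572 = -2495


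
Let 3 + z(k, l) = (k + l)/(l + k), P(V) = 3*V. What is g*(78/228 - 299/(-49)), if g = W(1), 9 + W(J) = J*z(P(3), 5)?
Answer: -131989/1862 ≈ -70.886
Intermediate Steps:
z(k, l) = -2 (z(k, l) = -3 + (k + l)/(l + k) = -3 + (k + l)/(k + l) = -3 + 1 = -2)
W(J) = -9 - 2*J (W(J) = -9 + J*(-2) = -9 - 2*J)
g = -11 (g = -9 - 2*1 = -9 - 2 = -11)
g*(78/228 - 299/(-49)) = -11*(78/228 - 299/(-49)) = -11*(78*(1/228) - 299*(-1/49)) = -11*(13/38 + 299/49) = -11*11999/1862 = -131989/1862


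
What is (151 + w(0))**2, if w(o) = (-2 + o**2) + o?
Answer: 22201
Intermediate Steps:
w(o) = -2 + o + o**2
(151 + w(0))**2 = (151 + (-2 + 0 + 0**2))**2 = (151 + (-2 + 0 + 0))**2 = (151 - 2)**2 = 149**2 = 22201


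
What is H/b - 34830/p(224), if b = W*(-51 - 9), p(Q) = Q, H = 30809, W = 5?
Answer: -2168777/8400 ≈ -258.19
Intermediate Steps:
b = -300 (b = 5*(-51 - 9) = 5*(-60) = -300)
H/b - 34830/p(224) = 30809/(-300) - 34830/224 = 30809*(-1/300) - 34830*1/224 = -30809/300 - 17415/112 = -2168777/8400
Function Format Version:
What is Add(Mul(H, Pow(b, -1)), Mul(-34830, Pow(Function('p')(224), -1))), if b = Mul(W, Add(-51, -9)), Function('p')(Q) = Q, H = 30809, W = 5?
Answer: Rational(-2168777, 8400) ≈ -258.19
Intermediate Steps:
b = -300 (b = Mul(5, Add(-51, -9)) = Mul(5, -60) = -300)
Add(Mul(H, Pow(b, -1)), Mul(-34830, Pow(Function('p')(224), -1))) = Add(Mul(30809, Pow(-300, -1)), Mul(-34830, Pow(224, -1))) = Add(Mul(30809, Rational(-1, 300)), Mul(-34830, Rational(1, 224))) = Add(Rational(-30809, 300), Rational(-17415, 112)) = Rational(-2168777, 8400)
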